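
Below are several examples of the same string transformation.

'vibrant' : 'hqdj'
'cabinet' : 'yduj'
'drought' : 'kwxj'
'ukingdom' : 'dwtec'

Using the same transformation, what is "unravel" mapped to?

The pattern: shift every letter 10 places backward in the alphabet (wrapping around), then delete the first 3 characters.
"unravel" → "kdhqlub" → "qlub".
(Check on "vibrant": → "lyrhqdj" → "hqdj" ✓)

qlub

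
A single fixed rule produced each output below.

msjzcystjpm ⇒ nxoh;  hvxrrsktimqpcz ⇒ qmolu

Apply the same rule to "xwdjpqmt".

The rule is to shift every letter 5 places backward in the alphabet (wrapping around), then keep one character in every 3, starting at position 2 (positions 2nd, 5th, 8th, ...).
For "xwdjpqmt", step one produces "sryeklho"; step two turns that into "rko".
(Check on "hvxrrsktimqpcz": → "cqsmmnfodhlkxu" → "qmolu" ✓)

rko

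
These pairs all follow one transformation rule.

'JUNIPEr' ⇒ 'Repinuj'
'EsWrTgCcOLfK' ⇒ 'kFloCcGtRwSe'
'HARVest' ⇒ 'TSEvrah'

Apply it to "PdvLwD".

The rule is to flip the case of every letter, then reverse the string.
On "PdvLwD": the first step gives "pDVlWd", and the second then gives "dWlVDp".

dWlVDp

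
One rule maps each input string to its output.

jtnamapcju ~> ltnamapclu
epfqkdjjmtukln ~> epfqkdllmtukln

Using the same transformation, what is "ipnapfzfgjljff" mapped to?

The rule is to replace every "j" with "l".
Doing the same to "ipnapfzfgjljff": "ipnapfzfglllff".

ipnapfzfglllff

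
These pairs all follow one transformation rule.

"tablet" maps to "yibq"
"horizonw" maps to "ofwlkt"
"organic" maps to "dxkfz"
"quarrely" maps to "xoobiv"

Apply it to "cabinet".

yfkbq

Each output is the input with this applied: delete the first 2 characters, then shift every letter 3 places backward in the alphabet (wrapping around).
For "cabinet", step one produces "binet"; step two turns that into "yfkbq".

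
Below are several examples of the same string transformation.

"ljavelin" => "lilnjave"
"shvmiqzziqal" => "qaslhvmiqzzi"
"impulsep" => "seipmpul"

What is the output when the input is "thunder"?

detrhun

The rule is to swap the first and last characters, then move the last 3 characters to the front (rotate right by 3).
Working it through for "thunder": intermediate "rhundet", final "detrhun".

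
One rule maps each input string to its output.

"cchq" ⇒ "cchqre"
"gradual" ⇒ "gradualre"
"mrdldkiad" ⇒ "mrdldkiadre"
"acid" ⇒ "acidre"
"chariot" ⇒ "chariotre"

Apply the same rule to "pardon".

The rule is to append "re".
On "pardon" that produces "pardonre".

pardonre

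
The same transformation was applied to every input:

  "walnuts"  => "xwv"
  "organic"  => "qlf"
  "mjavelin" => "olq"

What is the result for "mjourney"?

The rule is to shift every letter 3 places forward in the alphabet (wrapping around), then keep only the last 3 characters.
For "mjourney", step one produces "pmrxuqhb"; step two turns that into "qhb".
(Check on "mjavelin": → "pmdyholq" → "olq" ✓)

qhb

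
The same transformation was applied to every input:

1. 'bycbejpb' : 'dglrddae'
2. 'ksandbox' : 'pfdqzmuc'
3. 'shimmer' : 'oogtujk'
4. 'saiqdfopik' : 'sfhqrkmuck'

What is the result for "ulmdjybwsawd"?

The rule is to shift every letter 2 places forward in the alphabet (wrapping around), then move the first 3 characters to the end (rotate left by 3).
On "ulmdjybwsawd": the first step gives "wnofladyucyf", and the second then gives "fladyucyfwno".
(Check on "bycbejpb": → "daedglrd" → "dglrddae" ✓)

fladyucyfwno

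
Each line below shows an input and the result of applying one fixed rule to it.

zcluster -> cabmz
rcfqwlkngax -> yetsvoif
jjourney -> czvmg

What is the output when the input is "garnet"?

The rule is to delete the first 3 characters, then shift every letter 8 places forward in the alphabet (wrapping around).
For "garnet" the result is "vmb".

vmb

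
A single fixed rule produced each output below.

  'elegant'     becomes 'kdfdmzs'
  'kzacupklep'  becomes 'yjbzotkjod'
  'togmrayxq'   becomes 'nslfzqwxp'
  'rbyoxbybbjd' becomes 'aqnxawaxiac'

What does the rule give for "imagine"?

lhfzmhd

In each case the input is transformed by: swap each adjacent pair of characters (1↔2, 3↔4, ...), then shift every letter 1 place backward in the alphabet (wrapping around).
For "imagine", step one produces "miganie"; step two turns that into "lhfzmhd".
(Check on "togmrayxq": → "otmgarxyq" → "nslfzqwxp" ✓)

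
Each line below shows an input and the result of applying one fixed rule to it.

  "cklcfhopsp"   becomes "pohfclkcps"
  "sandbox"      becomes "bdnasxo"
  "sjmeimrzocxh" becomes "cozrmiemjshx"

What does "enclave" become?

The rule is to move the last 2 characters to the front (rotate right by 2), then reverse the string.
Working it through for "enclave": intermediate "veencla", final "alcneev".

alcneev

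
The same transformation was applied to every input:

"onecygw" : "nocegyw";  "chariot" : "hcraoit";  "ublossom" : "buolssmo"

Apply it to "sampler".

What's happening: swap each adjacent pair of characters (1↔2, 3↔4, ...).
Applying that to "sampler" gives "aspmelr".

aspmelr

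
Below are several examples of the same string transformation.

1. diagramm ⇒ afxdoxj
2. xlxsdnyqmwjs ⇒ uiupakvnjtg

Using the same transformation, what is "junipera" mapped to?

grkfmbo

Looking at the pairs, the operation is to shift every letter 3 places backward in the alphabet (wrapping around), then delete the last character.
"junipera" → "grkfmbox" → "grkfmbo".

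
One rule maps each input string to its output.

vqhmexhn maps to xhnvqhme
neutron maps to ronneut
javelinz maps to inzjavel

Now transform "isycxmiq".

The pattern: move the last 3 characters to the front (rotate right by 3).
Applying that to "isycxmiq" gives "miqisycx".

miqisycx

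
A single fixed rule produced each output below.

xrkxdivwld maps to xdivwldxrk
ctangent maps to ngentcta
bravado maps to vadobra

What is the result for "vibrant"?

rantvib

Rule — move the first 3 characters to the end (rotate left by 3).
"vibrant" → "rantvib".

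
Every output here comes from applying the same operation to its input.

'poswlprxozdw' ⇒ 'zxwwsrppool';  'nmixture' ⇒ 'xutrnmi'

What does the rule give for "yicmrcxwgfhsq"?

yxwsrqmihgfc

Each output is the input with this applied: sort the characters into reverse alphabetical order, then delete the last character.
Working it through for "yicmrcxwgfhsq": intermediate "yxwsrqmihgfcc", final "yxwsrqmihgfc".
(Check on "nmixture": → "xutrnmie" → "xutrnmi" ✓)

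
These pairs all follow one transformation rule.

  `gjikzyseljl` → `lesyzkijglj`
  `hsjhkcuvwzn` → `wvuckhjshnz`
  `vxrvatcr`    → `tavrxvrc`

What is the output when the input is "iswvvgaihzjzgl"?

The transformation: reverse the string, then move the first 2 characters to the end (rotate left by 2).
Starting from "iswvvgaihzjzgl": after the first operation, "lgzjzhiagvvwsi"; after the second, "zjzhiagvvwsilg".

zjzhiagvvwsilg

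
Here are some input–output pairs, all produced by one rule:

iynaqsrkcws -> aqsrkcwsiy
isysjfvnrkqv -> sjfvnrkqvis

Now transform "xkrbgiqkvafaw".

The rule is to move the first 2 characters to the end (rotate left by 2), then delete the first character.
Applying both steps to "xkrbgiqkvafaw": "rbgiqkvafawxk", then "bgiqkvafawxk".

bgiqkvafawxk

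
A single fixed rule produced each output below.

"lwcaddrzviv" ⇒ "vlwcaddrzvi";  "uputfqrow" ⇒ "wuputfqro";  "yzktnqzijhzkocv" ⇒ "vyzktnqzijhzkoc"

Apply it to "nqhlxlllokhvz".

Rule — move the last character to the front.
On "nqhlxlllokhvz" that produces "znqhlxlllokhv".

znqhlxlllokhv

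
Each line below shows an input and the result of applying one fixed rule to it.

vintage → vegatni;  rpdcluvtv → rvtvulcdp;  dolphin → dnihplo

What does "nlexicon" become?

nnocixel

Each output is the input with this applied: move the first character to the end, then reverse the string.
For "nlexicon" the result is "nnocixel".
(Check on "dolphin": → "olphind" → "dnihplo" ✓)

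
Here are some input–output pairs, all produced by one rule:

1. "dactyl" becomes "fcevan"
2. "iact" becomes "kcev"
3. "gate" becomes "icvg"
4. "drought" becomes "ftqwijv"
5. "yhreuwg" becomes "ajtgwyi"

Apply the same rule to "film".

hkno

Rule — shift every letter 2 places forward in the alphabet (wrapping around).
For "film" the result is "hkno".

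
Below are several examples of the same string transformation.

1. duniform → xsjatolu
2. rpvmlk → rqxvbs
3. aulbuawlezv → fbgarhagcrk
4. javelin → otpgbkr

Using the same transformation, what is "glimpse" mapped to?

ykmrosv

Each output is the input with this applied: shift every letter 6 places forward in the alphabet (wrapping around), then move the last 2 characters to the front (rotate right by 2).
Starting from "glimpse": after the first operation, "mrosvyk"; after the second, "ykmrosv".
(Check on "aulbuawlezv": → "garhagcrkfb" → "fbgarhagcrk" ✓)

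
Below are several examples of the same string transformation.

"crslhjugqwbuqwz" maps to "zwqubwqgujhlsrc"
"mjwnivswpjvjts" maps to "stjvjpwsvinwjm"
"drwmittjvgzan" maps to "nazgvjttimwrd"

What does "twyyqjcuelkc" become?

ckleucjqyywt

Looking at the pairs, the operation is to reverse the string.
Doing the same to "twyyqjcuelkc": "ckleucjqyywt".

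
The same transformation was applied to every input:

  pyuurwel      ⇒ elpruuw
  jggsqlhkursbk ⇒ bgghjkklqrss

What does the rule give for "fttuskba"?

abfkstt

The rule is to sort the characters into alphabetical order, then delete the last character.
Applying both steps to "fttuskba": "abfksttu", then "abfkstt".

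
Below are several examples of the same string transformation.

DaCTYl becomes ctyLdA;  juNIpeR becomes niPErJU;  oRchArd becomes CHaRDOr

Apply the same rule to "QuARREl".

arreLqU

In each case the input is transformed by: flip the case of every letter, then move the first 2 characters to the end (rotate left by 2).
For "QuARREl", step one produces "qUarreL"; step two turns that into "arreLqU".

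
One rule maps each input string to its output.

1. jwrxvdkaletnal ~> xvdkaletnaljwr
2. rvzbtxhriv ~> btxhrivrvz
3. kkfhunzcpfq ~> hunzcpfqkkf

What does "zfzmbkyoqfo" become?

mbkyoqfozfz

The rule is to move the first 3 characters to the end (rotate left by 3).
Doing the same to "zfzmbkyoqfo": "mbkyoqfozfz".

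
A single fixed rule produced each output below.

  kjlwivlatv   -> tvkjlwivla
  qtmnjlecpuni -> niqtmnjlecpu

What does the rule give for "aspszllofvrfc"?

What's happening: move the last 2 characters to the front (rotate right by 2).
"aspszllofvrfc" → "fcaspszllofvr".

fcaspszllofvr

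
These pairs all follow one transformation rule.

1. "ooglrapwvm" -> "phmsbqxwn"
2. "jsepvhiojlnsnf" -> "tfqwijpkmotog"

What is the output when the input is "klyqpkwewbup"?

The rule is to delete the first character, then shift every letter 1 place forward in the alphabet (wrapping around).
On "klyqpkwewbup": the first step gives "lyqpkwewbup", and the second then gives "mzrqlxfxcvq".

mzrqlxfxcvq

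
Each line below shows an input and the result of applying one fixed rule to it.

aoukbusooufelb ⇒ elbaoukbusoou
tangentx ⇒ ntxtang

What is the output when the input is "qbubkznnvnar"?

narqbubkznn

The pattern: move the last 3 characters to the front (rotate right by 3), then delete the last character.
"qbubkznnvnar" → "narqbubkznnv" → "narqbubkznn".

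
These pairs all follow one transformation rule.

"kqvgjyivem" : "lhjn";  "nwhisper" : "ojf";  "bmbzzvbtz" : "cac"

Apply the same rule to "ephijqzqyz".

fjaa

What's happening: keep one character in every 3, starting at position 1 (positions 1st, 4th, 7th, ...), then shift every letter 1 place forward in the alphabet (wrapping around).
Working it through for "ephijqzqyz": intermediate "eizz", final "fjaa".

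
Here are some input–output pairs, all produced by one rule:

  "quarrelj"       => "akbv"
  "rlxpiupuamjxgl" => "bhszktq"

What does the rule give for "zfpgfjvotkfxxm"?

The pattern: keep every other character starting from the first (positions 1st, 3rd, 5th, ...), then shift every letter 10 places forward in the alphabet (wrapping around).
Working it through for "zfpgfjvotkfxxm": intermediate "zpfvtfx", final "jzpfdph".

jzpfdph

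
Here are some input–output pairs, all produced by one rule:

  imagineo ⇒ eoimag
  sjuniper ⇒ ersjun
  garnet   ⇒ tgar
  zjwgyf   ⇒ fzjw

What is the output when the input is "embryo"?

What's happening: swap the front and back halves of the string, then delete the first 2 characters.
On "embryo" that produces "oemb".

oemb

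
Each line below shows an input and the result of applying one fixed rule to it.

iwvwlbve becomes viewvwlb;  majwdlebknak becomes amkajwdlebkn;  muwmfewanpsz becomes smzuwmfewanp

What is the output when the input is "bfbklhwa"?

wbafbklh

In each case the input is transformed by: swap the first and last characters, then move the last 2 characters to the front (rotate right by 2).
"bfbklhwa" → "afbklhwb" → "wbafbklh".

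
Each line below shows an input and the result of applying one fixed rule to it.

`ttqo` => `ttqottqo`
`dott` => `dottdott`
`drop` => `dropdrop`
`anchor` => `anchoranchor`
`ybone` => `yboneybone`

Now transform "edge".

edgeedge

Rule — write the whole string twice.
Applying that to "edge" gives "edgeedge".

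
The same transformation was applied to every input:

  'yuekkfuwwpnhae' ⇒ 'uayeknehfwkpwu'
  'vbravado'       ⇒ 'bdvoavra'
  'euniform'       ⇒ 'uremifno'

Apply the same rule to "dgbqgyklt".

Rule — swap each adjacent pair of characters (1↔2, 3↔4, ...), then take characters alternately from the front and the back (1st, last, 2nd, 2nd-last, ...).
"dgbqgyklt" → "gdqbyglkt" → "gtdkqlbgy".

gtdkqlbgy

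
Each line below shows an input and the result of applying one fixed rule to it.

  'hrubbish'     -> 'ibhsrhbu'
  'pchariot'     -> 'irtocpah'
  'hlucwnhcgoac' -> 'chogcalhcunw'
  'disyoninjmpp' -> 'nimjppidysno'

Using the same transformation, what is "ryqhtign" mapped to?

The pattern: swap each adjacent pair of characters (1↔2, 3↔4, ...), then swap the front and back halves of the string.
Working it through for "ryqhtign": intermediate "yrhqitng", final "itngyrhq".

itngyrhq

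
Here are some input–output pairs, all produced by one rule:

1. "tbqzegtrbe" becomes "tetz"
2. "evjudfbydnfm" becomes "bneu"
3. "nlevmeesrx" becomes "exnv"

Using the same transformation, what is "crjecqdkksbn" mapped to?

dsce

The pattern: keep one character in every 3, starting at position 1 (positions 1st, 4th, 7th, ...), then swap the front and back halves of the string.
Working it through for "crjecqdkksbn": intermediate "ceds", final "dsce".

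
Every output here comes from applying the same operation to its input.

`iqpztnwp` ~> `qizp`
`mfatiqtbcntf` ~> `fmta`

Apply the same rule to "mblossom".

bmol

The pattern: swap each adjacent pair of characters (1↔2, 3↔4, ...), then keep only the first 4 characters.
Working it through for "mblossom": intermediate "bmolssmo", final "bmol".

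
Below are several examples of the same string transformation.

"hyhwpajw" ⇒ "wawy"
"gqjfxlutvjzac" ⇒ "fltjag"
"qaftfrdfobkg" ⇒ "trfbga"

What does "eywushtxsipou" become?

In each case the input is transformed by: move the first 2 characters to the end (rotate left by 2), then keep every other character starting from the second (positions 2nd, 4th, 6th, ...).
Applying both steps to "eywushtxsipou": "wushtxsipouey", then "uhxioe".

uhxioe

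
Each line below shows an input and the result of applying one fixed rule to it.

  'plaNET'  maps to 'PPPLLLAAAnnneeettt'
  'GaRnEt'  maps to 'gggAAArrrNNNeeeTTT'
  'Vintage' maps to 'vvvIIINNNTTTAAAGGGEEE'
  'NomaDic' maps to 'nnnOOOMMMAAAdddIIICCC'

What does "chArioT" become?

The transformation: flip the case of every letter, then repeat every character 3 times.
"chArioT" → "CHaRIOt" → "CCCHHHaaaRRRIIIOOOttt".

CCCHHHaaaRRRIIIOOOttt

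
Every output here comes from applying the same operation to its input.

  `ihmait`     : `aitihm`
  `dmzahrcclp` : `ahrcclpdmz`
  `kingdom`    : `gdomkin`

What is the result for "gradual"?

dualgra

What's happening: move the first 3 characters to the end (rotate left by 3).
So "gradual" becomes "dualgra".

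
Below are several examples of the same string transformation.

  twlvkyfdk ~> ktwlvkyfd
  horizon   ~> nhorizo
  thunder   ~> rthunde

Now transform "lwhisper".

The transformation: move the last character to the front.
Doing the same to "lwhisper": "rlwhispe".

rlwhispe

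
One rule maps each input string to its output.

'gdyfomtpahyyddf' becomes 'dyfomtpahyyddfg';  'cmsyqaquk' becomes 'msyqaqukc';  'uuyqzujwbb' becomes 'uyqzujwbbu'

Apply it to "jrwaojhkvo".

rwaojhkvoj

Each output is the input with this applied: move the first character to the end.
For "jrwaojhkvo" the result is "rwaojhkvoj".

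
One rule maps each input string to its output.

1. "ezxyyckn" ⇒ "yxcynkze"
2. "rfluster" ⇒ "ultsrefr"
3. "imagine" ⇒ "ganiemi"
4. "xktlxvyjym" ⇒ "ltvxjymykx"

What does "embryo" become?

rboyme

In each case the input is transformed by: swap each adjacent pair of characters (1↔2, 3↔4, ...), then move the first 2 characters to the end (rotate left by 2).
Applying both steps to "embryo": "merboy", then "rboyme".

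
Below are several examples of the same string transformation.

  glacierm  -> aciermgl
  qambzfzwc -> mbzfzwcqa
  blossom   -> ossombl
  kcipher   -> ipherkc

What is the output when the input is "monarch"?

Rule — move the first 2 characters to the end (rotate left by 2).
On "monarch" that produces "narchmo".

narchmo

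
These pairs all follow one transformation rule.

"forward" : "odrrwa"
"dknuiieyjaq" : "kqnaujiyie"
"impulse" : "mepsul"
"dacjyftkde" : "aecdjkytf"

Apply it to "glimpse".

The transformation: delete the first character, then take characters alternately from the front and the back (1st, last, 2nd, 2nd-last, ...).
Working it through for "glimpse": intermediate "limpse", final "leismp".

leismp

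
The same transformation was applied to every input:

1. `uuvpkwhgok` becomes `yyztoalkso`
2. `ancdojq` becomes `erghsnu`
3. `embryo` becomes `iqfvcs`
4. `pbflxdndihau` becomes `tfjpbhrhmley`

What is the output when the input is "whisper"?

almwtiv

Rule — shift every letter 4 places forward in the alphabet (wrapping around).
On "whisper" that produces "almwtiv".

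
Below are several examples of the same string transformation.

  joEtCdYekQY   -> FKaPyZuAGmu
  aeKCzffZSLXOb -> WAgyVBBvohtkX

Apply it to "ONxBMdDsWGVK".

kjTxiZzOscrg

What's happening: flip the case of every letter, then shift every letter 4 places backward in the alphabet (wrapping around).
On "ONxBMdDsWGVK" that produces "kjTxiZzOscrg".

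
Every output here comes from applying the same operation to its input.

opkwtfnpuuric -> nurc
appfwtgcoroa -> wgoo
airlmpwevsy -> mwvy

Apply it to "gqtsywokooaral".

ooaa

The transformation: keep every other character starting from the first (positions 1st, 3rd, 5th, ...), then keep only the last 4 characters.
Working it through for "gqtsywokooaral": intermediate "gtyooaa", final "ooaa".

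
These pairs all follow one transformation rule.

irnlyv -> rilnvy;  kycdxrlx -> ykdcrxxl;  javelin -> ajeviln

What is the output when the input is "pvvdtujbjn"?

Rule — swap each adjacent pair of characters (1↔2, 3↔4, ...).
Applying that to "pvvdtujbjn" gives "vpdvutbjnj".

vpdvutbjnj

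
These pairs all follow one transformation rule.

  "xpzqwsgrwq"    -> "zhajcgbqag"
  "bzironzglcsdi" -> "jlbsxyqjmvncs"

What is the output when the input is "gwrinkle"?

The pattern: shift every letter 10 places forward in the alphabet (wrapping around), then swap each adjacent pair of characters (1↔2, 3↔4, ...).
On "gwrinkle": the first step gives "qgbsxuvo", and the second then gives "gqsbuxov".

gqsbuxov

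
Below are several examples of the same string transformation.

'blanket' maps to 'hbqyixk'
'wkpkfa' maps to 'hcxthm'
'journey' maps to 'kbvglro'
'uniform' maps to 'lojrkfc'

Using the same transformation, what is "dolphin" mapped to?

In each case the input is transformed by: move the last 3 characters to the front (rotate right by 3), then shift every letter 3 places backward in the alphabet (wrapping around).
On "dolphin": the first step gives "hindolp", and the second then gives "efkalim".

efkalim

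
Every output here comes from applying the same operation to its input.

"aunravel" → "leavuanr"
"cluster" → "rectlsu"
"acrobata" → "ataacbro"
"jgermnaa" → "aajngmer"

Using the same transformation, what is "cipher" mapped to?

rechip

Looking at the pairs, the operation is to move the last character to the front, then take characters alternately from the front and the back (1st, last, 2nd, 2nd-last, ...).
For "cipher", step one produces "rciphe"; step two turns that into "rechip".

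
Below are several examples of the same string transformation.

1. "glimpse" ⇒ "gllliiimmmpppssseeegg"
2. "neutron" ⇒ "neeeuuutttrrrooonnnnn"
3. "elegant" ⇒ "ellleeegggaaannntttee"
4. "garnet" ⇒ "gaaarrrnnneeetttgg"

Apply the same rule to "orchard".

orrrccchhhaaarrrdddoo

The transformation: repeat every character 3 times, then move the first 2 characters to the end (rotate left by 2).
Applying both steps to "orchard": "ooorrrccchhhaaarrrddd", then "orrrccchhhaaarrrdddoo".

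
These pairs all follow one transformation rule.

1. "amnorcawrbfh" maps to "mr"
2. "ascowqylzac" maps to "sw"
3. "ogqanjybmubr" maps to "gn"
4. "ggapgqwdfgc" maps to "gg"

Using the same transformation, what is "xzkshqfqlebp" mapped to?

zh

What's happening: keep one character in every 3, starting at position 2 (positions 2nd, 5th, 8th, ...), then delete the last 2 characters.
Applying that to "xzkshqfqlebp" gives "zh".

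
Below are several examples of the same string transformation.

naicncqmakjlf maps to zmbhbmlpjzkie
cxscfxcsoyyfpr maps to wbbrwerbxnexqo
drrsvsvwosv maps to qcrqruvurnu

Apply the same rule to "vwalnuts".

vukztmrs

Looking at the pairs, the operation is to swap each adjacent pair of characters (1↔2, 3↔4, ...), then shift every letter 1 place backward in the alphabet (wrapping around).
Starting from "vwalnuts": after the first operation, "wvlaunst"; after the second, "vukztmrs".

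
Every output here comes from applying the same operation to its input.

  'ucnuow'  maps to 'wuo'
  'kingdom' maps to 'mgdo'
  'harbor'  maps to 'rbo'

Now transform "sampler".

rple

The rule is to delete the first 3 characters, then move the last character to the front.
"sampler" → "pler" → "rple".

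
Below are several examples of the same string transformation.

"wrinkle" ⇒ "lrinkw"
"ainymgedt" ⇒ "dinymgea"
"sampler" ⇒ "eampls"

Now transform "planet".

elanp

The rule is to delete the last character, then swap the first and last characters.
Applying both steps to "planet": "plane", then "elanp".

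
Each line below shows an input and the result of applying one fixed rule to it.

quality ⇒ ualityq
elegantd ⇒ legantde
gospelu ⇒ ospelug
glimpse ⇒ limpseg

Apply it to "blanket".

What's happening: move the first character to the end.
"blanket" → "lanketb".

lanketb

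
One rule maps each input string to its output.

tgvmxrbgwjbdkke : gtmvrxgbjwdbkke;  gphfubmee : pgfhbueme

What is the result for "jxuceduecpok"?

xjcudeeupcko

Looking at the pairs, the operation is to swap each adjacent pair of characters (1↔2, 3↔4, ...).
Applying that to "jxuceduecpok" gives "xjcudeeupcko".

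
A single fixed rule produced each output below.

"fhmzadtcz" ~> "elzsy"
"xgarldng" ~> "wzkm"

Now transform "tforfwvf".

sneu

Rule — shift every letter 1 place backward in the alphabet (wrapping around), then keep every other character starting from the first (positions 1st, 3rd, 5th, ...).
So "tforfwvf" becomes "sneu".
(Check on "xgarldng": → "wfzqkcmf" → "wzkm" ✓)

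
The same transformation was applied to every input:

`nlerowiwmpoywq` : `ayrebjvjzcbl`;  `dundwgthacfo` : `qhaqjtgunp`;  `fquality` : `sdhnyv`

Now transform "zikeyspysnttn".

What's happening: delete the last 2 characters, then shift every letter 13 places forward in the alphabet (wrapping around) — i.e. ROT13.
Starting from "zikeyspysnttn": after the first operation, "zikeyspysnt"; after the second, "mvxrlfclfag".

mvxrlfclfag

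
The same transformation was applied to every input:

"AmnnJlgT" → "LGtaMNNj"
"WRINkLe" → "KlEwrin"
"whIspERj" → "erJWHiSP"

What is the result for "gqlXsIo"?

Rule — move the last 3 characters to the front (rotate right by 3), then flip the case of every letter.
Applying that to "gqlXsIo" gives "SiOGQLx".

SiOGQLx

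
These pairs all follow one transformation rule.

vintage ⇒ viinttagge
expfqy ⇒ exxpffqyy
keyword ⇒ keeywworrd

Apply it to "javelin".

jaaveeliin

Each output is the input with this applied: repeat every character 3 times, then keep every other character starting from the second (positions 2nd, 4th, 6th, ...).
For "javelin", step one produces "jjjaaavvveeellliiinnn"; step two turns that into "jaaveeliin".
(Check on "vintage": → "vvviiinnntttaaagggeee" → "viinttagge" ✓)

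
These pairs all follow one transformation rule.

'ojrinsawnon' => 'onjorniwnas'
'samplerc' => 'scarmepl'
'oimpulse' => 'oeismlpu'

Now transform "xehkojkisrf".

The rule is to take characters alternately from the front and the back (1st, last, 2nd, 2nd-last, ...).
"xehkojkisrf" → "xferhskiokj".

xferhskiokj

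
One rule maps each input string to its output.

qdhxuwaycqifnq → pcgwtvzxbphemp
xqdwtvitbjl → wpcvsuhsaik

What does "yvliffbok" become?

Looking at the pairs, the operation is to shift every letter 1 place backward in the alphabet (wrapping around).
Applying that to "yvliffbok" gives "xukheeanj".

xukheeanj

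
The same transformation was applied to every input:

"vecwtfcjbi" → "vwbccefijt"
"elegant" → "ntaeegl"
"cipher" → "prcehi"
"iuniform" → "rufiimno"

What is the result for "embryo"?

The transformation: sort the characters into alphabetical order, then move the last 2 characters to the front (rotate right by 2).
Working it through for "embryo": intermediate "bemory", final "rybemo".

rybemo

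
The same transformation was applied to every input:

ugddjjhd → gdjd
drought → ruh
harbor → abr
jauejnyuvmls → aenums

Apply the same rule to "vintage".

Each output is the input with this applied: keep every other character starting from the second (positions 2nd, 4th, 6th, ...).
Applying that to "vintage" gives "itg".

itg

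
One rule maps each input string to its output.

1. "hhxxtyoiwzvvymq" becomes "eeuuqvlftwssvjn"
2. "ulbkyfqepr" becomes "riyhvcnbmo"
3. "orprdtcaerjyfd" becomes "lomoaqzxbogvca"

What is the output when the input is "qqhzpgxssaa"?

What's happening: shift every letter 3 places backward in the alphabet (wrapping around).
So "qqhzpgxssaa" becomes "nnewmduppxx".

nnewmduppxx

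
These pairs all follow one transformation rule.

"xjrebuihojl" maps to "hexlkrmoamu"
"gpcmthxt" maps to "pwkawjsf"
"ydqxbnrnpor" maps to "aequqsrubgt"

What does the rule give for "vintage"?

wdjhylq

What's happening: move the first 3 characters to the end (rotate left by 3), then shift every letter 3 places forward in the alphabet (wrapping around).
On "vintage": the first step gives "tagevin", and the second then gives "wdjhylq".
(Check on "ydqxbnrnpor": → "xbnrnporydq" → "aequqsrubgt" ✓)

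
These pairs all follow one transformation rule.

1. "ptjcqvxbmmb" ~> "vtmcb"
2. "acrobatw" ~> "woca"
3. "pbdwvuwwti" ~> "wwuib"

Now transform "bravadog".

vrgd

The pattern: keep every other character starting from the second (positions 2nd, 4th, 6th, ...), then sort the characters into reverse alphabetical order.
Starting from "bravadog": after the first operation, "rvdg"; after the second, "vrgd".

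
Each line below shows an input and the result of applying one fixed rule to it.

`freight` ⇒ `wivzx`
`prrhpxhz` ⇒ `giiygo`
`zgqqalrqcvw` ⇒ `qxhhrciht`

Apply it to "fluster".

wcljk

The rule is to delete the last 2 characters, then shift every letter 9 places backward in the alphabet (wrapping around).
Working it through for "fluster": intermediate "flust", final "wcljk".
(Check on "freight": → "freig" → "wivzx" ✓)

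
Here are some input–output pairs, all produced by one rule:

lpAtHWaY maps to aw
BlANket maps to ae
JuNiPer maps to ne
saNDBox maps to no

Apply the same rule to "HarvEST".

rs

Each output is the input with this applied: keep one character in every 3, starting at position 3 (positions 3rd, 6th, 9th, ...), then convert every letter to lowercase.
For "HarvEST" the result is "rs".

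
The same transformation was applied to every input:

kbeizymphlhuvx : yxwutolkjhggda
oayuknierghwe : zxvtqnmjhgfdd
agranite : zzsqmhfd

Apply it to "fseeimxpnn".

What's happening: shift every letter 1 place backward in the alphabet (wrapping around), then sort the characters into reverse alphabetical order.
"fseeimxpnn" → "erddhlwomm" → "wrommlhedd".

wrommlhedd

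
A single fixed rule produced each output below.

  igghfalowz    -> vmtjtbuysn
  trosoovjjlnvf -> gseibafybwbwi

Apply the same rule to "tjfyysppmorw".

gjwesblzlcfc

Rule — shift every letter 13 places forward in the alphabet (wrapping around) — i.e. ROT13, then take characters alternately from the front and the back (1st, last, 2nd, 2nd-last, ...).
Applying both steps to "tjfyysppmorw": "gwsllfcczbej", then "gjwesblzlcfc".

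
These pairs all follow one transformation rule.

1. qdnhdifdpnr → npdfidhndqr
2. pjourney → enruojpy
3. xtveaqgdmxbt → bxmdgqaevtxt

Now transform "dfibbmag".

The transformation: move the last character to the front, then reverse the string.
Doing the same to "dfibbmag": "ambbifdg".

ambbifdg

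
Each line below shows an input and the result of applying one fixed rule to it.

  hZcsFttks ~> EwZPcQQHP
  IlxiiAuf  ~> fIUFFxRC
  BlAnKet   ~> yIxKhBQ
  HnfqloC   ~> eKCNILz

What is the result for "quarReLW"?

NRXOoBit

Looking at the pairs, the operation is to flip the case of every letter, then shift every letter 3 places backward in the alphabet (wrapping around).
"quarReLW" → "QUARrElw" → "NRXOoBit".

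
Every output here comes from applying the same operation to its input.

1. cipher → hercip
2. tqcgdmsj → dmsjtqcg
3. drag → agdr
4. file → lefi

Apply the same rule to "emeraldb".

The pattern: swap the front and back halves of the string.
For "emeraldb" the result is "aldbemer".

aldbemer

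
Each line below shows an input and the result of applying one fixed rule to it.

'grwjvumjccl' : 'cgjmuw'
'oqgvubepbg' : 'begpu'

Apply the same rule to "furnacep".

What's happening: sort the characters into alphabetical order, then keep every other character starting from the first (positions 1st, 3rd, 5th, ...).
"furnacep" → "acefnpru" → "aenr".

aenr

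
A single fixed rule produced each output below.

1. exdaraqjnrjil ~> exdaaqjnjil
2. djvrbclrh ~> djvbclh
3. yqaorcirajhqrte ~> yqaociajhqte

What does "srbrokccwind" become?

What's happening: remove every "r".
Doing the same to "srbrokccwind": "sbokccwind".

sbokccwind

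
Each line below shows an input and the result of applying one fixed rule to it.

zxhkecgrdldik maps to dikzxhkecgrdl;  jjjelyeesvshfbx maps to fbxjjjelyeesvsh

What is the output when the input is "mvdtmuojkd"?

jkdmvdtmuo

What's happening: move the last 3 characters to the front (rotate right by 3).
So "mvdtmuojkd" becomes "jkdmvdtmuo".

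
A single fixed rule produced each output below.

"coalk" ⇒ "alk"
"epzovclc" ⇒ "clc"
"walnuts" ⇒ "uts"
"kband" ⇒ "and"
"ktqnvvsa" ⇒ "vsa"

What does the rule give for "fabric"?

Looking at the pairs, the operation is to keep only the last 3 characters.
On "fabric" that produces "ric".

ric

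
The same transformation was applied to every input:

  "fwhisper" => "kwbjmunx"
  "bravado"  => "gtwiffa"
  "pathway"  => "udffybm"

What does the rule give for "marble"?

The rule is to take characters alternately from the front and the back (1st, last, 2nd, 2nd-last, ...), then shift every letter 5 places forward in the alphabet (wrapping around).
Applying both steps to "marble": "mealrb", then "rjfqwg".

rjfqwg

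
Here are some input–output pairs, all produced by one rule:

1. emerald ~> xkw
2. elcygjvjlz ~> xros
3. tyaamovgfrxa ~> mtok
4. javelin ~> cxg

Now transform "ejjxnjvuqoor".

The transformation: shift every letter 7 places backward in the alphabet (wrapping around), then keep one character in every 3, starting at position 1 (positions 1st, 4th, 7th, ...).
Starting from "ejjxnjvuqoor": after the first operation, "xccqgconjhhk"; after the second, "xqoh".

xqoh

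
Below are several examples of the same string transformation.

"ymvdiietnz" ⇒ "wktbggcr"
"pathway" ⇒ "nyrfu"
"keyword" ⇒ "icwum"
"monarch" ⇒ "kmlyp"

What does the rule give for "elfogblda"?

cjdmezj

In each case the input is transformed by: shift every letter 2 places backward in the alphabet (wrapping around), then delete the last 2 characters.
"elfogblda" → "cjdmezjby" → "cjdmezj".
(Check on "keyword": → "icwumpb" → "icwum" ✓)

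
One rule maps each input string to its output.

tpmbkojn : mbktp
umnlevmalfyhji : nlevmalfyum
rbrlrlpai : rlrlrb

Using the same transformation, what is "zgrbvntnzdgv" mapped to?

Rule — delete the last 3 characters, then move the first 2 characters to the end (rotate left by 2).
So "zgrbvntnzdgv" becomes "rbvntnzzg".

rbvntnzzg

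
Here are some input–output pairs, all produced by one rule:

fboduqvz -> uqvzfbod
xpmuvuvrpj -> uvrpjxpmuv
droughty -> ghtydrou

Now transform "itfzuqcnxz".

Rule — swap the front and back halves of the string.
So "itfzuqcnxz" becomes "qcnxzitfzu".

qcnxzitfzu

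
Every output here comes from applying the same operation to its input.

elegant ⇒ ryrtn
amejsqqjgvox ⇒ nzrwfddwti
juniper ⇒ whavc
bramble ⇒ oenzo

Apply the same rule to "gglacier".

ttynpv

Looking at the pairs, the operation is to shift every letter 13 places forward in the alphabet (wrapping around) — i.e. ROT13, then delete the last 2 characters.
For "gglacier" the result is "ttynpv".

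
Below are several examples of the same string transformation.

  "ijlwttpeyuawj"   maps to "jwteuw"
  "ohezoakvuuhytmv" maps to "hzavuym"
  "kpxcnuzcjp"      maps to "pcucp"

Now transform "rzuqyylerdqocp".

zqyedop

In each case the input is transformed by: keep every other character starting from the second (positions 2nd, 4th, 6th, ...).
Applying that to "rzuqyylerdqocp" gives "zqyedop".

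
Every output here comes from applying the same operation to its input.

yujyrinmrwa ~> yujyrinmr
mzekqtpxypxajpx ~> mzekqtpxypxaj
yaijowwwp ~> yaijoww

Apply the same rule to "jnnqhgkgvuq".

jnnqhgkgv

What's happening: delete the last 2 characters.
Doing the same to "jnnqhgkgvuq": "jnnqhgkgv".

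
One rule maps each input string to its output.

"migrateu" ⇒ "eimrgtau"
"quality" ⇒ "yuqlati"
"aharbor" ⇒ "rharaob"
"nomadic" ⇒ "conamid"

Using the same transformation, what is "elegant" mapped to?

In each case the input is transformed by: swap each adjacent pair of characters (1↔2, 3↔4, ...), then move the last character to the front.
Working it through for "elegant": intermediate "legenat", final "tlegena".
(Check on "aharbor": → "haraobr" → "rharaob" ✓)

tlegena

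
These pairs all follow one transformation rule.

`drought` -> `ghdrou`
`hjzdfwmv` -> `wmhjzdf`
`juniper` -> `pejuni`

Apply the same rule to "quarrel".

The rule is to delete the last character, then move the last 2 characters to the front (rotate right by 2).
For "quarrel", step one produces "quarre"; step two turns that into "requar".

requar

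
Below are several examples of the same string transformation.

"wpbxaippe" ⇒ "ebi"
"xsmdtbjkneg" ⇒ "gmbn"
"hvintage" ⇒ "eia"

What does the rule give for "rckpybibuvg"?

gkbu

Looking at the pairs, the operation is to move the last 2 characters to the front (rotate right by 2), then keep one character in every 3, starting at position 2 (positions 2nd, 5th, 8th, ...).
So "rckpybibuvg" becomes "gkbu".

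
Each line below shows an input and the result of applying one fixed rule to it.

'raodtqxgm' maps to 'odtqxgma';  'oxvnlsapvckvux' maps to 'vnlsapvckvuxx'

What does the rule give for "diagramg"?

agramgi

What's happening: delete the first character, then move the first character to the end.
Working it through for "diagramg": intermediate "iagramg", final "agramgi".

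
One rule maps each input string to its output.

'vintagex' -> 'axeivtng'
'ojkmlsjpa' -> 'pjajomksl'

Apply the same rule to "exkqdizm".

dmzxeqki

Each output is the input with this applied: swap each adjacent pair of characters (1↔2, 3↔4, ...), then move the last 3 characters to the front (rotate right by 3).
"exkqdizm" → "xeqkidmz" → "dmzxeqki".
(Check on "vintagex": → "ivtngaxe" → "axeivtng" ✓)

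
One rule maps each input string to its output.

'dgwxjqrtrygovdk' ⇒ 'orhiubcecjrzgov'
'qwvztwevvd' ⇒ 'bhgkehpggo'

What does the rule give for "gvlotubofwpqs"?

Rule — shift every letter 11 places forward in the alphabet (wrapping around).
"gvlotubofwpqs" → "rgwzefmzqhabd".

rgwzefmzqhabd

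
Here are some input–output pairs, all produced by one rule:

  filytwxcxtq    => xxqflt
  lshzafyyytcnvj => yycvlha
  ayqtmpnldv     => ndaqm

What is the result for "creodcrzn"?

rnced

In each case the input is transformed by: keep every other character starting from the first (positions 1st, 3rd, 5th, ...), then move the first 3 characters to the end (rotate left by 3).
Working it through for "creodcrzn": intermediate "cedrn", final "rnced".
(Check on "lshzafyyytcnvj": → "lhayycv" → "yycvlha" ✓)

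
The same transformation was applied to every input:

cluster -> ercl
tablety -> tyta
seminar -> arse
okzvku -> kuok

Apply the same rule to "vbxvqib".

ibvb

In each case the input is transformed by: move the last 2 characters to the front (rotate right by 2), then keep only the first 4 characters.
Working it through for "vbxvqib": intermediate "ibvbxvq", final "ibvb".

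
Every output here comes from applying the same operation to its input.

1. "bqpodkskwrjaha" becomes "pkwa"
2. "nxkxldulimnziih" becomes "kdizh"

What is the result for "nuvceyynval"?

vyv

Each output is the input with this applied: keep one character in every 3, starting at position 3 (positions 3rd, 6th, 9th, ...).
So "nuvceyynval" becomes "vyv".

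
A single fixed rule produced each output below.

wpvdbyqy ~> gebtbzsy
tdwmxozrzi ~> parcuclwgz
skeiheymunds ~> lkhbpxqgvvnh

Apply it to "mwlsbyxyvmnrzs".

vebabypqucvpzo

Each output is the input with this applied: move the first 3 characters to the end (rotate left by 3), then shift every letter 3 places forward in the alphabet (wrapping around).
For "mwlsbyxyvmnrzs", step one produces "sbyxyvmnrzsmwl"; step two turns that into "vebabypqucvpzo".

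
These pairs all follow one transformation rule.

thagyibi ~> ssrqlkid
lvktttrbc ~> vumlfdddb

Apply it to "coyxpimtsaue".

zywsomkihedc

Looking at the pairs, the operation is to shift every letter 10 places forward in the alphabet (wrapping around), then sort the characters into reverse alphabetical order.
Working it through for "coyxpimtsaue": intermediate "myihzswdckeo", final "zywsomkihedc".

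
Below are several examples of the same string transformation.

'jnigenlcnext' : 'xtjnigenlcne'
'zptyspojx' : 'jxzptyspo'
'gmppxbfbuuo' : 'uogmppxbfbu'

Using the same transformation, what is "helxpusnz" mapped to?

nzhelxpus

Each output is the input with this applied: move the last 2 characters to the front (rotate right by 2).
Applying that to "helxpusnz" gives "nzhelxpus".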